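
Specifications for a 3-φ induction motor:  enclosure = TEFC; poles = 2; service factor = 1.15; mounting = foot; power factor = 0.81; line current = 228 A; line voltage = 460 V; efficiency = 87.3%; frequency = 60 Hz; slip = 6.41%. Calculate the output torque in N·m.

364 N·m

P_in = √3·V·I·cosφ = 1.732 × 460 × 228 × 0.81 = 147138 W
P_out = η·P_in = 0.873 × 147138 = 128451 W
n_s = 120×60/2 = 3600 rpm; n = 3600×(1−0.0641) = 3369 rpm
ω = 2π×3369/60 = 352.8 rad/s
τ = P_out/ω = 128451/352.8 = 364 N·m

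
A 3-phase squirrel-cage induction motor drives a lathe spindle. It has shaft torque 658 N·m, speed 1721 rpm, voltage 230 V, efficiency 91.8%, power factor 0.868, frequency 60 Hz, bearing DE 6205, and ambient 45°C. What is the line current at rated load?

374 A

ω = 2π×1721/60 = 180.2 rad/s; P_out = τω = 658 × 180.2 = 118572 W
P_in = P_out / η = 118572 / 0.918 = 129163 W
I_L = P_in / (√3·V_L·cosφ) = 129163 / (1.732 × 230 × 0.868) = 374 A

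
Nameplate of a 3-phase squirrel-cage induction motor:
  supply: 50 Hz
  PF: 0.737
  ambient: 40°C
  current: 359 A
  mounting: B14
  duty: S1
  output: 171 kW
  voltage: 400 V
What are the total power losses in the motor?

12.3 kW

P_in = √3·V·I·cosφ = 1.732×400×359×0.737 = 183303 W
P_out = 171000 W
Losses = P_in − P_out = 183303 − 171000 = 12303 W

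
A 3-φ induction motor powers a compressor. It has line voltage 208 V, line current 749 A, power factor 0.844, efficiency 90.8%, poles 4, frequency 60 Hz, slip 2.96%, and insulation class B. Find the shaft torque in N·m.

1130 N·m

P_in = √3·V·I·cosφ = 1.732 × 208 × 749 × 0.844 = 227738 W
P_out = η·P_in = 0.908 × 227738 = 206786 W
n_s = 120×60/4 = 1800 rpm; n = 1800×(1−0.0296) = 1747 rpm
ω = 2π×1747/60 = 182.9 rad/s
τ = P_out/ω = 206786/182.9 = 1130 N·m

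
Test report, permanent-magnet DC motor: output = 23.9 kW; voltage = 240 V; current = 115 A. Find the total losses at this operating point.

P_in = V·I = 240×115 = 27600 W
P_out = 23900 W
Losses = P_in − P_out = 27600 − 23900 = 3700 W

3.7 kW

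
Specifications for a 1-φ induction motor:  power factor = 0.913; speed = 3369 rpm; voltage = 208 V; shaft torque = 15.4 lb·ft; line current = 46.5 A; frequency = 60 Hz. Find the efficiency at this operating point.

τ = 15.4 lb·ft × 1.356 = 20.88 N·m
ω = 2π × 3369/60 = 352.8 rad/s; P_out = τω = 20.88 × 352.8 = 7366 W
P_in = V·I·cosφ = 208 × 46.5 × 0.913 = 8831 W
η = P_out / P_in = 7366 / 8831 = 0.834 = 83.4%

83.4 %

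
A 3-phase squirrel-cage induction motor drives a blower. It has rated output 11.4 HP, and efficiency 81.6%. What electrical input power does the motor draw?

P_out = 11.4 × 746 = 8504 W
P_in = P_out/η = 8504/0.816 = 10422 W = 10.4 kW

10.4 kW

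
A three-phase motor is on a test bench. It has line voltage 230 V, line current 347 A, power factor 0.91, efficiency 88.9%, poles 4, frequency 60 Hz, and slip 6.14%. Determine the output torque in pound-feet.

466 lb·ft

P_in = √3·V·I·cosφ = 1.732 × 230 × 347 × 0.91 = 125790 W
P_out = η·P_in = 0.889 × 125790 = 111827 W
n_s = 120×60/4 = 1800 rpm; n = 1800×(1−0.0614) = 1689 rpm
ω = 2π×1689/60 = 176.9 rad/s
τ = P_out/ω = 111827/176.9 = 632.1 N·m
In lb·ft: 632.1/1.356 = 466 lb·ft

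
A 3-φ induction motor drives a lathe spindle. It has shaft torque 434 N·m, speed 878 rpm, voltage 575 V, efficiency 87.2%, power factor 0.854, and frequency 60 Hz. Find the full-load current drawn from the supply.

ω = 2π×878/60 = 91.94 rad/s; P_out = τω = 434 × 91.94 = 39902 W
P_in = P_out / η = 39902 / 0.872 = 45759 W
I_L = P_in / (√3·V_L·cosφ) = 45759 / (1.732 × 575 × 0.854) = 53.8 A

53.8 A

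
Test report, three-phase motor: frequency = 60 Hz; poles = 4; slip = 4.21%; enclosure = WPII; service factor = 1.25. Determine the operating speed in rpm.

n_s = 120f/p = 120×60/4 = 1800 rpm
n = n_s(1 − s) = 1800 × (1 − 0.0421) = 1724 rpm

1724 rpm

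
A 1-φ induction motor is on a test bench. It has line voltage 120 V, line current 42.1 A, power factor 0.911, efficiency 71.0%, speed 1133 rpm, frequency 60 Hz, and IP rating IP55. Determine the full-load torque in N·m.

P_in = V·I·cosφ = 120 × 42.1 × 0.911 = 4602 W
P_out = η·P_in = 0.71 × 4602 = 3267 W
n = 1133 rpm
ω = 2π×1133/60 = 118.6 rad/s
τ = P_out/ω = 3267/118.6 = 27.5 N·m

27.5 N·m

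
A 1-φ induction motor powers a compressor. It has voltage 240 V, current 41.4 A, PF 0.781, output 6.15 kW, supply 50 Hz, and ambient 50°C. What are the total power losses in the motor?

P_in = V·I·cosφ = 240×41.4×0.781 = 7760 W
P_out = 6150 W
Losses = P_in − P_out = 7760 − 6150 = 1610 W

1.61 kW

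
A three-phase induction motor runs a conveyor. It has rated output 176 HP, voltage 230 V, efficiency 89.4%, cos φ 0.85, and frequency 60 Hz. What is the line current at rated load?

P_out = 176 × 746 = 131296 W
P_in = P_out / η = 131296 / 0.894 = 146864 W
I_L = P_in / (√3·V_L·cosφ) = 146864 / (1.732 × 230 × 0.85) = 434 A

434 A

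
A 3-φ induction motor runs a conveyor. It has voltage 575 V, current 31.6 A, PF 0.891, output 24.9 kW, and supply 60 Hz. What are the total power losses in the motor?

P_in = √3·V·I·cosφ = 1.732×575×31.6×0.891 = 28040 W
P_out = 24900 W
Losses = P_in − P_out = 28040 − 24900 = 3140 W

3140 W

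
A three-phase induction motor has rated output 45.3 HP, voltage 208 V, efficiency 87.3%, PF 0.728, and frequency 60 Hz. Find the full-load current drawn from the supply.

148 A

P_out = 45.3 × 746 = 33794 W
P_in = P_out / η = 33794 / 0.873 = 38710 W
I_L = P_in / (√3·V_L·cosφ) = 38710 / (1.732 × 208 × 0.728) = 148 A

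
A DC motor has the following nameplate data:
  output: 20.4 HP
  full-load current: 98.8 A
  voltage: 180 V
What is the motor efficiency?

P_out = 20.4 × 746 = 15218 W
P_in = V·I = 180 × 98.8 = 17784 W
η = P_out / P_in = 15218 / 17784 = 0.856 = 85.6%

85.6 %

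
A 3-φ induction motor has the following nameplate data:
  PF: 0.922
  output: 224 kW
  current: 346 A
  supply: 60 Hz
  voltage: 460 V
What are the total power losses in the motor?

30200 W

P_in = √3·V·I·cosφ = 1.732×460×346×0.922 = 254163 W
P_out = 224000 W
Losses = P_in − P_out = 254163 − 224000 = 30163 W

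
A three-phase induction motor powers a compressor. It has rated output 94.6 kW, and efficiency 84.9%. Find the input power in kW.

111 kW

P_out = 94600 W
P_in = P_out/η = 94600/0.849 = 111425 W = 111 kW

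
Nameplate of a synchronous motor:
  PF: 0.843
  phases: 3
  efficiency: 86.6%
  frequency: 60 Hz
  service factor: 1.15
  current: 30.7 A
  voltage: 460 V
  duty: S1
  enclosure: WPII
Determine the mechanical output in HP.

23.9 HP

P_in = √3·V·I·cosφ = 1.732 × 460 × 30.7 × 0.843 = 20619 W
P_out = η·P_in = 0.866 × 20619 = 17856 W
= 17856/746 = 23.9 HP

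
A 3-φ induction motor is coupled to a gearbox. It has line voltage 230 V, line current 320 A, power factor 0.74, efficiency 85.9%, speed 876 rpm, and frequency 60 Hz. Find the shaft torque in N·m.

P_in = √3·V·I·cosφ = 1.732 × 230 × 320 × 0.74 = 94332 W
P_out = η·P_in = 0.859 × 94332 = 81031 W
n = 876 rpm
ω = 2π×876/60 = 91.73 rad/s
τ = P_out/ω = 81031/91.73 = 883 N·m

883 N·m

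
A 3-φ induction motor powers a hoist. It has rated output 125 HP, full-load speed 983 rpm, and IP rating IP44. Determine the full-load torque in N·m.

906 N·m

P_out = 125 × 746 = 93250 W
ω = 2π × 983/60 = 102.9 rad/s
τ = P_out/ω = 93250/102.9 = 906 N·m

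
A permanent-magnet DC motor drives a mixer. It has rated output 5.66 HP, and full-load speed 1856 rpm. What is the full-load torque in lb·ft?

16 lb·ft

P_out = 5.66 × 746 = 4222 W
ω = 2π × 1856/60 = 194.4 rad/s
τ = P_out/ω = 4222/194.4 = 21.72 N·m
In lb·ft: 21.72/1.356 = 16 lb·ft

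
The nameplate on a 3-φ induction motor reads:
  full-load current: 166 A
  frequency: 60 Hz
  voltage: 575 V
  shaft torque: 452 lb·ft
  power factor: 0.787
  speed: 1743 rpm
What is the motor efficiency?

86.0 %

τ = 452 lb·ft × 1.356 = 612.9 N·m
ω = 2π × 1743/60 = 182.5 rad/s; P_out = τω = 612.9 × 182.5 = 111854 W
P_in = √3·V_L·I_L·cosφ = 1.732 × 575 × 166 × 0.787 = 130106 W
η = P_out / P_in = 111854 / 130106 = 0.860 = 86.0%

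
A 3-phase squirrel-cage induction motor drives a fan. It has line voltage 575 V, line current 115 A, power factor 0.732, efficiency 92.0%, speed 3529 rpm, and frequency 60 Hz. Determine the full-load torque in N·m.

P_in = √3·V·I·cosφ = 1.732 × 575 × 115 × 0.732 = 83835 W
P_out = η·P_in = 0.92 × 83835 = 77128 W
n = 3529 rpm
ω = 2π×3529/60 = 369.6 rad/s
τ = P_out/ω = 77128/369.6 = 209 N·m

209 N·m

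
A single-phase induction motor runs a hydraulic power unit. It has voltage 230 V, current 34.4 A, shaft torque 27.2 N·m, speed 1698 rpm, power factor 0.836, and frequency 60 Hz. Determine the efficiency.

ω = 2π × 1698/60 = 177.8 rad/s; P_out = τω = 27.2 × 177.8 = 4836 W
P_in = V·I·cosφ = 230 × 34.4 × 0.836 = 6614 W
η = P_out / P_in = 4836 / 6614 = 0.731 = 73.1%

73.1 %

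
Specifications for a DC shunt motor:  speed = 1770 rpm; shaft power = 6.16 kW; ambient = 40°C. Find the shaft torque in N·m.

ω = 2π × 1770/60 = 185.4 rad/s
τ = P/ω = 6160/185.4 = 33.2 N·m

33.2 N·m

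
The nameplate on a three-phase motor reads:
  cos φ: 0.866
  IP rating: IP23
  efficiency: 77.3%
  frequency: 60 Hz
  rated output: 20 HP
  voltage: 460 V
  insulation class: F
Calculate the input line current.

P_out = 20 × 746 = 14920 W
P_in = P_out / η = 14920 / 0.773 = 19301 W
I_L = P_in / (√3·V_L·cosφ) = 19301 / (1.732 × 460 × 0.866) = 28 A

28 A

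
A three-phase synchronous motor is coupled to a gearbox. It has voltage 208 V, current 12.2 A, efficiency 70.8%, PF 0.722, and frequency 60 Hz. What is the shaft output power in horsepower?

3.01 HP

P_in = √3·V·I·cosφ = 1.732 × 208 × 12.2 × 0.722 = 3173 W
P_out = η·P_in = 0.708 × 3173 = 2246 W
= 2246/746 = 3.01 HP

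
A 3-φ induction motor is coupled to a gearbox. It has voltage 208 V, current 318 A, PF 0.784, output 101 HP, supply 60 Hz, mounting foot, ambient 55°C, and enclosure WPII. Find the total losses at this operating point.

14.5 kW

P_in = √3·V·I·cosφ = 1.732×208×318×0.784 = 89816 W
P_out = 101×746 = 75346 W
Losses = P_in − P_out = 89816 − 75346 = 14470 W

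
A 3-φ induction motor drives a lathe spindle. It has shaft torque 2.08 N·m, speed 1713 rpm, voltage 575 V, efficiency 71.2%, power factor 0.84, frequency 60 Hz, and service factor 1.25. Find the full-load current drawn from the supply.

0.626 A

ω = 2π×1713/60 = 179.4 rad/s; P_out = τω = 2.08 × 179.4 = 373 W
P_in = P_out / η = 373 / 0.712 = 524 W
I_L = P_in / (√3·V_L·cosφ) = 524 / (1.732 × 575 × 0.84) = 0.626 A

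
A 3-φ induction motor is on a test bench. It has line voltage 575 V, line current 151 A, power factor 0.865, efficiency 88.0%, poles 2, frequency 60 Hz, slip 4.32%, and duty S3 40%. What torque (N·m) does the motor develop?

317 N·m

P_in = √3·V·I·cosφ = 1.732 × 575 × 151 × 0.865 = 130079 W
P_out = η·P_in = 0.88 × 130079 = 114470 W
n_s = 120×60/2 = 3600 rpm; n = 3600×(1−0.0432) = 3444 rpm
ω = 2π×3444/60 = 360.7 rad/s
τ = P_out/ω = 114470/360.7 = 317 N·m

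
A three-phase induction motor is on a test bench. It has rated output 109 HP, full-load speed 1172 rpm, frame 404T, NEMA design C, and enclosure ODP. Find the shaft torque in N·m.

663 N·m

P_out = 109 × 746 = 81314 W
ω = 2π × 1172/60 = 122.7 rad/s
τ = P_out/ω = 81314/122.7 = 663 N·m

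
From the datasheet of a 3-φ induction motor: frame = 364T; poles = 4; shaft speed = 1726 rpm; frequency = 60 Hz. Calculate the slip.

4.11 %

n_s = 120f/p = 120×60/4 = 1800 rpm
s = (n_s − n)/n_s = (1800 − 1726)/1800 = 0.0411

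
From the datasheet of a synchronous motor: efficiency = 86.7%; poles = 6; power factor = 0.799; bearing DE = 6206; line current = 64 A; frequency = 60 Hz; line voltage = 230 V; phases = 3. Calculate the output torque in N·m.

141 N·m

P_in = √3·V·I·cosφ = 1.732 × 230 × 64 × 0.799 = 20371 W
P_out = η·P_in = 0.867 × 20371 = 17662 W
n = n_s = 120×60/6 = 1200 rpm (synchronous)
ω = 2π×1200/60 = 125.7 rad/s
τ = P_out/ω = 17662/125.7 = 141 N·m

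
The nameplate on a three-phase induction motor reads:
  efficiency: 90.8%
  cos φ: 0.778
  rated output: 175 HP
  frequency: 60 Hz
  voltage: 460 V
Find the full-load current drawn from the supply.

P_out = 175 × 746 = 130550 W
P_in = P_out / η = 130550 / 0.908 = 143778 W
I_L = P_in / (√3·V_L·cosφ) = 143778 / (1.732 × 460 × 0.778) = 232 A

232 A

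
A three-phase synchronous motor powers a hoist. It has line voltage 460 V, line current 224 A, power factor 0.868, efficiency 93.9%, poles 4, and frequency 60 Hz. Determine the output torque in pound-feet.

569 lb·ft

P_in = √3·V·I·cosφ = 1.732 × 460 × 224 × 0.868 = 154908 W
P_out = η·P_in = 0.939 × 154908 = 145459 W
n = n_s = 120×60/4 = 1800 rpm (synchronous)
ω = 2π×1800/60 = 188.5 rad/s
τ = P_out/ω = 145459/188.5 = 771.7 N·m
In lb·ft: 771.7/1.356 = 569 lb·ft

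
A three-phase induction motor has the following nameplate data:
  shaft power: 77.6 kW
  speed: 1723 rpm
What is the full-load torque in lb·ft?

317 lb·ft

ω = 2π × 1723/60 = 180.4 rad/s
τ = P/ω = 77600/180.4 = 430.2 N·m
In lb·ft: 430.2/1.356 = 317 lb·ft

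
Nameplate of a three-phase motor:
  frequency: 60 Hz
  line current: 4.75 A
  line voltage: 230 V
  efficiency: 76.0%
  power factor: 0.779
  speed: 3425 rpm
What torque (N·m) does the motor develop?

3.12 N·m

P_in = √3·V·I·cosφ = 1.732 × 230 × 4.75 × 0.779 = 1474 W
P_out = η·P_in = 0.76 × 1474 = 1120 W
n = 3425 rpm
ω = 2π×3425/60 = 358.7 rad/s
τ = P_out/ω = 1120/358.7 = 3.12 N·m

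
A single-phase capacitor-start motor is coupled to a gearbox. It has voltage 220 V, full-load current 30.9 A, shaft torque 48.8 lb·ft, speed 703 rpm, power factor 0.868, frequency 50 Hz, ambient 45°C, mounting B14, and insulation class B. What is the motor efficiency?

τ = 48.8 lb·ft × 1.356 = 66.17 N·m
ω = 2π × 703/60 = 73.62 rad/s; P_out = τω = 66.17 × 73.62 = 4871 W
P_in = V·I·cosφ = 220 × 30.9 × 0.868 = 5901 W
η = P_out / P_in = 4871 / 5901 = 0.825 = 82.5%

82.5 %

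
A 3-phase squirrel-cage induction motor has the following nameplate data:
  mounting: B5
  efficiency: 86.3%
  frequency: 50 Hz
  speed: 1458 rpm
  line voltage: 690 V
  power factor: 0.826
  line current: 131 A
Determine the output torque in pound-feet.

539 lb·ft

P_in = √3·V·I·cosφ = 1.732 × 690 × 131 × 0.826 = 129315 W
P_out = η·P_in = 0.863 × 129315 = 111599 W
n = 1458 rpm
ω = 2π×1458/60 = 152.7 rad/s
τ = P_out/ω = 111599/152.7 = 730.8 N·m
In lb·ft: 730.8/1.356 = 539 lb·ft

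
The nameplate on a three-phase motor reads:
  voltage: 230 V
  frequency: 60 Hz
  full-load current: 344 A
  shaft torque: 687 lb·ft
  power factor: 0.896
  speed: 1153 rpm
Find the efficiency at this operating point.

τ = 687 lb·ft × 1.356 = 931.6 N·m
ω = 2π × 1153/60 = 120.7 rad/s; P_out = τω = 931.6 × 120.7 = 112444 W
P_in = √3·V_L·I_L·cosφ = 1.732 × 230 × 344 × 0.896 = 122784 W
η = P_out / P_in = 112444 / 122784 = 0.916 = 91.6%

91.6 %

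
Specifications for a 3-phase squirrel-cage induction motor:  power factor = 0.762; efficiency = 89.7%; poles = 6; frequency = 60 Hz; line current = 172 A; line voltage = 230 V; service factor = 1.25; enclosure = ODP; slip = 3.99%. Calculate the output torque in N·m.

P_in = √3·V·I·cosφ = 1.732 × 230 × 172 × 0.762 = 52211 W
P_out = η·P_in = 0.897 × 52211 = 46833 W
n_s = 120×60/6 = 1200 rpm; n = 1200×(1−0.0399) = 1152 rpm
ω = 2π×1152/60 = 120.6 rad/s
τ = P_out/ω = 46833/120.6 = 388 N·m

388 N·m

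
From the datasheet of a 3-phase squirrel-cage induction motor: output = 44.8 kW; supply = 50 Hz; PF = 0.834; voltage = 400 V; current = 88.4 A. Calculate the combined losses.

6.28 kW

P_in = √3·V·I·cosφ = 1.732×400×88.4×0.834 = 51077 W
P_out = 44800 W
Losses = P_in − P_out = 51077 − 44800 = 6277 W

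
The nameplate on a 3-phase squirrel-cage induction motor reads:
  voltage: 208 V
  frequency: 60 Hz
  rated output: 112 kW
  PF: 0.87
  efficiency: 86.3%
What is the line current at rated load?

414 A

P_out = 112 kW = 112000 W
P_in = P_out / η = 112000 / 0.863 = 129780 W
I_L = P_in / (√3·V_L·cosφ) = 129780 / (1.732 × 208 × 0.87) = 414 A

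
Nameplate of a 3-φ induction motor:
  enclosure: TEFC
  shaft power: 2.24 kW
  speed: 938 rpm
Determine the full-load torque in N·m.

ω = 2π × 938/60 = 98.23 rad/s
τ = P/ω = 2240/98.23 = 22.8 N·m

22.8 N·m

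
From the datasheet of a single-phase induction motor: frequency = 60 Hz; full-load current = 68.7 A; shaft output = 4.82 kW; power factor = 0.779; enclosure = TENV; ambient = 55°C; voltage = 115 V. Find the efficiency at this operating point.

78.3 %

P_out = 4.82 kW = 4820 W
P_in = V·I·cosφ = 115 × 68.7 × 0.779 = 6154 W
η = P_out / P_in = 4820 / 6154 = 0.783 = 78.3%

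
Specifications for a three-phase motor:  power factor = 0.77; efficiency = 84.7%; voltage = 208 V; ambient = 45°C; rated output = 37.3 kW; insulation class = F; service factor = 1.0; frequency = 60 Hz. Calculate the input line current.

P_out = 37.3 kW = 37300 W
P_in = P_out / η = 37300 / 0.847 = 44038 W
I_L = P_in / (√3·V_L·cosφ) = 44038 / (1.732 × 208 × 0.77) = 159 A

159 A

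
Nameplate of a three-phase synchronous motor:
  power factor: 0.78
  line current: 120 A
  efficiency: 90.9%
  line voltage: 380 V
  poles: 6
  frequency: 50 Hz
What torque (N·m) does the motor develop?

P_in = √3·V·I·cosφ = 1.732 × 380 × 120 × 0.78 = 61604 W
P_out = η·P_in = 0.909 × 61604 = 55998 W
n = n_s = 120×50/6 = 1000 rpm (synchronous)
ω = 2π×1000/60 = 104.7 rad/s
τ = P_out/ω = 55998/104.7 = 535 N·m

535 N·m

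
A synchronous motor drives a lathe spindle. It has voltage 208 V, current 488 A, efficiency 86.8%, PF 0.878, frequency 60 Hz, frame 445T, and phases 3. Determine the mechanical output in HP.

P_in = √3·V·I·cosφ = 1.732 × 208 × 488 × 0.878 = 154357 W
P_out = η·P_in = 0.868 × 154357 = 133982 W
= 133982/746 = 180 HP

180 HP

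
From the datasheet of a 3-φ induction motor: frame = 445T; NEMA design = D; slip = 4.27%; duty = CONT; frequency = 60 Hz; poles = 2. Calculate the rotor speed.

n_s = 120f/p = 120×60/2 = 3600 rpm
n = n_s(1 − s) = 3600 × (1 − 0.0427) = 3446 rpm

3446 rpm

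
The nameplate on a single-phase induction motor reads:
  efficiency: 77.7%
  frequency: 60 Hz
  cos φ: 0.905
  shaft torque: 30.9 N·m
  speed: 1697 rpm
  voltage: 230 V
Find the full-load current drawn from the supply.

ω = 2π×1697/60 = 177.7 rad/s; P_out = τω = 30.9 × 177.7 = 5491 W
P_in = P_out / η = 5491 / 0.777 = 7067 W
I = P_in / (V·cosφ) = 7067 / (230 × 0.905) = 34 A

34 A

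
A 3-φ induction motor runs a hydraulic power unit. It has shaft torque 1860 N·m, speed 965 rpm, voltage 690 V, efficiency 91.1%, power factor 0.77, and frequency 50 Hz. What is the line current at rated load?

224 A

ω = 2π×965/60 = 101.1 rad/s; P_out = τω = 1860 × 101.1 = 188046 W
P_in = P_out / η = 188046 / 0.911 = 206417 W
I_L = P_in / (√3·V_L·cosφ) = 206417 / (1.732 × 690 × 0.77) = 224 A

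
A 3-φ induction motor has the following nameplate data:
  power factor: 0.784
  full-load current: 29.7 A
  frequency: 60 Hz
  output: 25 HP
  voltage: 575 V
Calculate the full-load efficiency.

80.4 %

P_out = 25 × 746 = 18650 W
P_in = √3·V_L·I_L·cosφ = 1.732 × 575 × 29.7 × 0.784 = 23189 W
η = P_out / P_in = 18650 / 23189 = 0.804 = 80.4%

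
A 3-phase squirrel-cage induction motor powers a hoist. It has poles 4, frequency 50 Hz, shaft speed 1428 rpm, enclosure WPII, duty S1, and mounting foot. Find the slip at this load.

n_s = 120f/p = 120×50/4 = 1500 rpm
s = (n_s − n)/n_s = (1500 − 1428)/1500 = 0.0480

4.80 %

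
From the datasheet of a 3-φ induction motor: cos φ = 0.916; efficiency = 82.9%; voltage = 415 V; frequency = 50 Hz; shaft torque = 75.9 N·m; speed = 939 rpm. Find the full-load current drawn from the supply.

13.7 A

ω = 2π×939/60 = 98.33 rad/s; P_out = τω = 75.9 × 98.33 = 7463 W
P_in = P_out / η = 7463 / 0.829 = 9002 W
I_L = P_in / (√3·V_L·cosφ) = 9002 / (1.732 × 415 × 0.916) = 13.7 A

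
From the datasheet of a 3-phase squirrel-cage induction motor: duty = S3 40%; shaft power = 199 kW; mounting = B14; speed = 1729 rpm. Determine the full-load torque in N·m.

1100 N·m

ω = 2π × 1729/60 = 181.1 rad/s
τ = P/ω = 199000/181.1 = 1100 N·m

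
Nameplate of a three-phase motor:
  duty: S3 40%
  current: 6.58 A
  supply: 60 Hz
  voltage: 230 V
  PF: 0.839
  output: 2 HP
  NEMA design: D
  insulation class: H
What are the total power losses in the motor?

P_in = √3·V·I·cosφ = 1.732×230×6.58×0.839 = 2199 W
P_out = 2×746 = 1492 W
Losses = P_in − P_out = 2199 − 1492 = 707 W

707 W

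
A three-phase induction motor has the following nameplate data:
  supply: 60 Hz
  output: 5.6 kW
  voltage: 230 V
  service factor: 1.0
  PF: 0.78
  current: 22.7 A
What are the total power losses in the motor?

1.45 kW

P_in = √3·V·I·cosφ = 1.732×230×22.7×0.78 = 7053 W
P_out = 5600 W
Losses = P_in − P_out = 7053 − 5600 = 1453 W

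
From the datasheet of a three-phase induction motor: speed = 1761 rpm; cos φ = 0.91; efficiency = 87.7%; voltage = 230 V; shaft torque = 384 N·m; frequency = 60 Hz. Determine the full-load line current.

223 A

ω = 2π×1761/60 = 184.4 rad/s; P_out = τω = 384 × 184.4 = 70810 W
P_in = P_out / η = 70810 / 0.877 = 80741 W
I_L = P_in / (√3·V_L·cosφ) = 80741 / (1.732 × 230 × 0.91) = 223 A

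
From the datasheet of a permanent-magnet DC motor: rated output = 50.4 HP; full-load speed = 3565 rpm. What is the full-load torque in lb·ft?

P_out = 50.4 × 746 = 37598 W
ω = 2π × 3565/60 = 373.3 rad/s
τ = P_out/ω = 37598/373.3 = 100.7 N·m
In lb·ft: 100.7/1.356 = 74.3 lb·ft

74.3 lb·ft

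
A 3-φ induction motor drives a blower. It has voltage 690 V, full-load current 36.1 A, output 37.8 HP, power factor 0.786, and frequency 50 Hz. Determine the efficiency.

83.2 %

P_out = 37.8 × 746 = 28199 W
P_in = √3·V_L·I_L·cosφ = 1.732 × 690 × 36.1 × 0.786 = 33910 W
η = P_out / P_in = 28199 / 33910 = 0.832 = 83.2%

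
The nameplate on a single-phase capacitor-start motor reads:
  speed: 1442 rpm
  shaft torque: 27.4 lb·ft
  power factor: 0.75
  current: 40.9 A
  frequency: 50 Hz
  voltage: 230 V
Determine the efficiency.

79.5 %

τ = 27.4 lb·ft × 1.356 = 37.15 N·m
ω = 2π × 1442/60 = 151 rad/s; P_out = τω = 37.15 × 151 = 5610 W
P_in = V·I·cosφ = 230 × 40.9 × 0.75 = 7055 W
η = P_out / P_in = 5610 / 7055 = 0.795 = 79.5%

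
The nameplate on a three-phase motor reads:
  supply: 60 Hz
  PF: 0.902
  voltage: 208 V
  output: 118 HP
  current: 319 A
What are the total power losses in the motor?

P_in = √3·V·I·cosφ = 1.732×208×319×0.902 = 103659 W
P_out = 118×746 = 88028 W
Losses = P_in − P_out = 103659 − 88028 = 15631 W

15600 W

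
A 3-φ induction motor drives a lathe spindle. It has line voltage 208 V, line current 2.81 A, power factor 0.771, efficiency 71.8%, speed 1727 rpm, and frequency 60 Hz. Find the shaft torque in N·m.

P_in = √3·V·I·cosφ = 1.732 × 208 × 2.81 × 0.771 = 780 W
P_out = η·P_in = 0.718 × 780 = 560 W
n = 1727 rpm
ω = 2π×1727/60 = 180.9 rad/s
τ = P_out/ω = 560/180.9 = 3.1 N·m

3.1 N·m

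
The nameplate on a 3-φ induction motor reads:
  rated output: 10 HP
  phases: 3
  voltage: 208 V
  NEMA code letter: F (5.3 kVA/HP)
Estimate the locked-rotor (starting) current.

S_LR = 5.3 × 10 = 53 kVA
I_LR = S_LR/(√3·V_L) = 53000/(1.732×208) = 147 A

147 A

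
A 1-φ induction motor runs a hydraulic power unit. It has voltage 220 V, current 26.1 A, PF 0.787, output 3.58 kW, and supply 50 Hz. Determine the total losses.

P_in = V·I·cosφ = 220×26.1×0.787 = 4519 W
P_out = 3580 W
Losses = P_in − P_out = 4519 − 3580 = 939 W

939 W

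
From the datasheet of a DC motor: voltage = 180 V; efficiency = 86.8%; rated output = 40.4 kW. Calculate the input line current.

P_out = 40.4 kW = 40400 W
P_in = P_out / η = 40400 / 0.868 = 46544 W
I = P_in / V = 46544 / 180 = 259 A

259 A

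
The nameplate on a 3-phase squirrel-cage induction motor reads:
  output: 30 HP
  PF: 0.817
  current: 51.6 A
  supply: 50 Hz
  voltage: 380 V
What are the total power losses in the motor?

P_in = √3·V·I·cosφ = 1.732×380×51.6×0.817 = 27746 W
P_out = 30×746 = 22380 W
Losses = P_in − P_out = 27746 − 22380 = 5366 W

5.37 kW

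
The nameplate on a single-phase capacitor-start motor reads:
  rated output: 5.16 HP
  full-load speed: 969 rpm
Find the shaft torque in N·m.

37.9 N·m

P_out = 5.16 × 746 = 3849 W
ω = 2π × 969/60 = 101.5 rad/s
τ = P_out/ω = 3849/101.5 = 37.9 N·m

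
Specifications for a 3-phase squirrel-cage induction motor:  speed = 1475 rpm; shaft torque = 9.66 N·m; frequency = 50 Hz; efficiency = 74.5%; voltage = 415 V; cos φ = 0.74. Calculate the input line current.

3.77 A

ω = 2π×1475/60 = 154.5 rad/s; P_out = τω = 9.66 × 154.5 = 1492 W
P_in = P_out / η = 1492 / 0.745 = 2003 W
I_L = P_in / (√3·V_L·cosφ) = 2003 / (1.732 × 415 × 0.74) = 3.77 A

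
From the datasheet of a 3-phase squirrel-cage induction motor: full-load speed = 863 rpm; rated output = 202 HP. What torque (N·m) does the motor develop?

1670 N·m

P_out = 202 × 746 = 150692 W
ω = 2π × 863/60 = 90.37 rad/s
τ = P_out/ω = 150692/90.37 = 1670 N·m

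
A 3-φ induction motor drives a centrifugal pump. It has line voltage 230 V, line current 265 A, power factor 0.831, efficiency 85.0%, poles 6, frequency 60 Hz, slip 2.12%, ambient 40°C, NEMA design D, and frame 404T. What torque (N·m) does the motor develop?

P_in = √3·V·I·cosφ = 1.732 × 230 × 265 × 0.831 = 87725 W
P_out = η·P_in = 0.85 × 87725 = 74566 W
n_s = 120×60/6 = 1200 rpm; n = 1200×(1−0.0212) = 1175 rpm
ω = 2π×1175/60 = 123 rad/s
τ = P_out/ω = 74566/123 = 606 N·m

606 N·m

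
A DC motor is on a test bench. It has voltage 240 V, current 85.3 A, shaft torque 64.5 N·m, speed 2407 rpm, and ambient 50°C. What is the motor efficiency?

79.4 %

ω = 2π × 2407/60 = 252.1 rad/s; P_out = τω = 64.5 × 252.1 = 16260 W
P_in = V·I = 240 × 85.3 = 20472 W
η = P_out / P_in = 16260 / 20472 = 0.794 = 79.4%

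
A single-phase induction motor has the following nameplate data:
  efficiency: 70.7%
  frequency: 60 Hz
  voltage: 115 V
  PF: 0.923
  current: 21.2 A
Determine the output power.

P_in = V·I·cosφ = 115 × 21.2 × 0.923 = 2250 W
P_out = η·P_in = 0.707 × 2250 = 1591 W

1.59 kW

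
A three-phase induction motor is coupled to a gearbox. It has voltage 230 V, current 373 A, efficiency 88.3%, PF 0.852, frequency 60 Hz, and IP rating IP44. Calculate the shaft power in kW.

P_in = √3·V·I·cosφ = 1.732 × 230 × 373 × 0.852 = 126597 W
P_out = η·P_in = 0.883 × 126597 = 111785 W

112 kW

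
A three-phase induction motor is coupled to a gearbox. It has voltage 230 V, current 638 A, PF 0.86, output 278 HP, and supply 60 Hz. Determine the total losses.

11.2 kW

P_in = √3·V·I·cosφ = 1.732×230×638×0.86 = 218572 W
P_out = 278×746 = 207388 W
Losses = P_in − P_out = 218572 − 207388 = 11184 W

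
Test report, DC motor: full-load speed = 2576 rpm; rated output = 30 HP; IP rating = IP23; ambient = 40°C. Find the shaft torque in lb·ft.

61.2 lb·ft

P_out = 30 × 746 = 22380 W
ω = 2π × 2576/60 = 269.8 rad/s
τ = P_out/ω = 22380/269.8 = 82.95 N·m
In lb·ft: 82.95/1.356 = 61.2 lb·ft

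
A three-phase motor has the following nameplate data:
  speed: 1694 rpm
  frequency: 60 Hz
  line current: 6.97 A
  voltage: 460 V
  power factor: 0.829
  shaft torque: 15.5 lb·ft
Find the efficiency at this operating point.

τ = 15.5 lb·ft × 1.356 = 21.02 N·m
ω = 2π × 1694/60 = 177.4 rad/s; P_out = τω = 21.02 × 177.4 = 3729 W
P_in = √3·V_L·I_L·cosφ = 1.732 × 460 × 6.97 × 0.829 = 4604 W
η = P_out / P_in = 3729 / 4604 = 0.810 = 81.0%

81.0 %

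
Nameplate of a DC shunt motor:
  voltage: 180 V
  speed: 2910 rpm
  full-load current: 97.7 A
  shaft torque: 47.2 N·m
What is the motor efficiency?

81.8 %

ω = 2π × 2910/60 = 304.7 rad/s; P_out = τω = 47.2 × 304.7 = 14382 W
P_in = V·I = 180 × 97.7 = 17586 W
η = P_out / P_in = 14382 / 17586 = 0.818 = 81.8%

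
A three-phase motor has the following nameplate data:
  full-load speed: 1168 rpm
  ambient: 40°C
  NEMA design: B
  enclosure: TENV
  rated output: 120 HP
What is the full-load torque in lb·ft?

540 lb·ft

P_out = 120 × 746 = 89520 W
ω = 2π × 1168/60 = 122.3 rad/s
τ = P_out/ω = 89520/122.3 = 732 N·m
In lb·ft: 732/1.356 = 540 lb·ft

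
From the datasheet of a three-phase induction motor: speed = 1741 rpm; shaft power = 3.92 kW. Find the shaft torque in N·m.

21.5 N·m

ω = 2π × 1741/60 = 182.3 rad/s
τ = P/ω = 3920/182.3 = 21.5 N·m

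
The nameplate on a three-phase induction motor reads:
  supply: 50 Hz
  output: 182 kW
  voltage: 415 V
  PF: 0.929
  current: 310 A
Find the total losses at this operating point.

25000 W

P_in = √3·V·I·cosφ = 1.732×415×310×0.929 = 207001 W
P_out = 182000 W
Losses = P_in − P_out = 207001 − 182000 = 25001 W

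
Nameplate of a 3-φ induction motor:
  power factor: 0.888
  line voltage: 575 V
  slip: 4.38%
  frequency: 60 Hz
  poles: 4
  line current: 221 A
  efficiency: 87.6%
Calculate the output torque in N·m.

950 N·m

P_in = √3·V·I·cosφ = 1.732 × 575 × 221 × 0.888 = 195443 W
P_out = η·P_in = 0.876 × 195443 = 171208 W
n_s = 120×60/4 = 1800 rpm; n = 1800×(1−0.0438) = 1721 rpm
ω = 2π×1721/60 = 180.2 rad/s
τ = P_out/ω = 171208/180.2 = 950 N·m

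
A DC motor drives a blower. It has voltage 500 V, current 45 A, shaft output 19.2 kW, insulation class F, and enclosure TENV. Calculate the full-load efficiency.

85.3 %

P_out = 19.2 kW = 19200 W
P_in = V·I = 500 × 45 = 22500 W
η = P_out / P_in = 19200 / 22500 = 0.853 = 85.3%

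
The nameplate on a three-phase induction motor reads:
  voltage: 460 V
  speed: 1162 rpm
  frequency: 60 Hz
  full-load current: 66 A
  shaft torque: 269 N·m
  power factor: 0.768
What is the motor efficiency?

ω = 2π × 1162/60 = 121.7 rad/s; P_out = τω = 269 × 121.7 = 32737 W
P_in = √3·V_L·I_L·cosφ = 1.732 × 460 × 66 × 0.768 = 40384 W
η = P_out / P_in = 32737 / 40384 = 0.811 = 81.1%

81.1 %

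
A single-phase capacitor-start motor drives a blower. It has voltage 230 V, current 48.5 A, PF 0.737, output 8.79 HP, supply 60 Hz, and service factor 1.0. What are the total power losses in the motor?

P_in = V·I·cosφ = 230×48.5×0.737 = 8221 W
P_out = 8.79×746 = 6557 W
Losses = P_in − P_out = 8221 − 6557 = 1664 W

1660 W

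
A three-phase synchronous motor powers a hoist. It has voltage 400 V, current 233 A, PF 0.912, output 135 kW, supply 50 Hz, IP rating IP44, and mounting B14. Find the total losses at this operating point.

12200 W

P_in = √3·V·I·cosφ = 1.732×400×233×0.912 = 147217 W
P_out = 135000 W
Losses = P_in − P_out = 147217 − 135000 = 12217 W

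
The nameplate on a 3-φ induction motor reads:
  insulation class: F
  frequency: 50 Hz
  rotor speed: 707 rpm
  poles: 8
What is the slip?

5.7 %

n_s = 120f/p = 120×50/8 = 750 rpm
s = (n_s − n)/n_s = (750 − 707)/750 = 0.0573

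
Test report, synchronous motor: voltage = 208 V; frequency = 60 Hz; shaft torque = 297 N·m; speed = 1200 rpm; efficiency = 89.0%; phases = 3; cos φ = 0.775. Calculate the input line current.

ω = 2π×1200/60 = 125.7 rad/s; P_out = τω = 297 × 125.7 = 37333 W
P_in = P_out / η = 37333 / 0.890 = 41947 W
I_L = P_in / (√3·V_L·cosφ) = 41947 / (1.732 × 208 × 0.775) = 150 A

150 A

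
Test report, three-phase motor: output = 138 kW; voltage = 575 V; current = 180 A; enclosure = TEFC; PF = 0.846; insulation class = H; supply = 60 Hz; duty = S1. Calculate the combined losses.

13.7 kW

P_in = √3·V·I·cosφ = 1.732×575×180×0.846 = 151656 W
P_out = 138000 W
Losses = P_in − P_out = 151656 − 138000 = 13656 W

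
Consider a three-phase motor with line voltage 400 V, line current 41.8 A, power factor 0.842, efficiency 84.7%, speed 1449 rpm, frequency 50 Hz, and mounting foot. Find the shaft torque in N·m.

P_in = √3·V·I·cosφ = 1.732 × 400 × 41.8 × 0.842 = 24384 W
P_out = η·P_in = 0.847 × 24384 = 20653 W
n = 1449 rpm
ω = 2π×1449/60 = 151.7 rad/s
τ = P_out/ω = 20653/151.7 = 136 N·m

136 N·m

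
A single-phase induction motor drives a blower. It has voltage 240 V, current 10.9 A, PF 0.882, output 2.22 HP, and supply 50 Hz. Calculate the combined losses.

P_in = V·I·cosφ = 240×10.9×0.882 = 2307 W
P_out = 2.22×746 = 1656 W
Losses = P_in − P_out = 2307 − 1656 = 651 W

651 W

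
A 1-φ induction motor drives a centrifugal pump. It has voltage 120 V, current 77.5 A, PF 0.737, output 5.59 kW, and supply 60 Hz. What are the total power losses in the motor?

P_in = V·I·cosφ = 120×77.5×0.737 = 6854 W
P_out = 5590 W
Losses = P_in − P_out = 6854 − 5590 = 1264 W

1.26 kW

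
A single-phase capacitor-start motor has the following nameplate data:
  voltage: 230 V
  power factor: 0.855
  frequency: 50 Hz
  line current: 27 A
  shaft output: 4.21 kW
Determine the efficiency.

P_out = 4.21 kW = 4210 W
P_in = V·I·cosφ = 230 × 27 × 0.855 = 5310 W
η = P_out / P_in = 4210 / 5310 = 0.793 = 79.3%

79.3 %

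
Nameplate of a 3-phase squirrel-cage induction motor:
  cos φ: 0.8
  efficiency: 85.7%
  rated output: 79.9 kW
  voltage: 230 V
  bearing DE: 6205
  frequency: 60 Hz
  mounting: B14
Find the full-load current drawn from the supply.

293 A

P_out = 79.9 kW = 79900 W
P_in = P_out / η = 79900 / 0.857 = 93232 W
I_L = P_in / (√3·V_L·cosφ) = 93232 / (1.732 × 230 × 0.8) = 293 A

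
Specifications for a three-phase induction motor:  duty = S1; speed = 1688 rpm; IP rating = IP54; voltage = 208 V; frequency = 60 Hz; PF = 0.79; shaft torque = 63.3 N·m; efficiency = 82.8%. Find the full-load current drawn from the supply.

ω = 2π×1688/60 = 176.8 rad/s; P_out = τω = 63.3 × 176.8 = 11191 W
P_in = P_out / η = 11191 / 0.828 = 13516 W
I_L = P_in / (√3·V_L·cosφ) = 13516 / (1.732 × 208 × 0.79) = 47.5 A

47.5 A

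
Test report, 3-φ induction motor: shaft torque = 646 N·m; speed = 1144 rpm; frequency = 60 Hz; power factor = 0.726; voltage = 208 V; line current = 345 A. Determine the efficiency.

ω = 2π × 1144/60 = 119.8 rad/s; P_out = τω = 646 × 119.8 = 77391 W
P_in = √3·V_L·I_L·cosφ = 1.732 × 208 × 345 × 0.726 = 90233 W
η = P_out / P_in = 77391 / 90233 = 0.858 = 85.8%

85.8 %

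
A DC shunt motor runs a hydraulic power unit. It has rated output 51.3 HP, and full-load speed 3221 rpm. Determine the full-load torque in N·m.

113 N·m

P_out = 51.3 × 746 = 38270 W
ω = 2π × 3221/60 = 337.3 rad/s
τ = P_out/ω = 38270/337.3 = 113 N·m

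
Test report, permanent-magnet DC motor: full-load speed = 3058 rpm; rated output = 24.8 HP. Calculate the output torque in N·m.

57.8 N·m

P_out = 24.8 × 746 = 18501 W
ω = 2π × 3058/60 = 320.2 rad/s
τ = P_out/ω = 18501/320.2 = 57.8 N·m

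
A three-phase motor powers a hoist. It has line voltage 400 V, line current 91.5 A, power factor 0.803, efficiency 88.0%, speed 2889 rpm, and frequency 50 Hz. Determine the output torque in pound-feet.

P_in = √3·V·I·cosφ = 1.732 × 400 × 91.5 × 0.803 = 50903 W
P_out = η·P_in = 0.88 × 50903 = 44795 W
n = 2889 rpm
ω = 2π×2889/60 = 302.5 rad/s
τ = P_out/ω = 44795/302.5 = 148.1 N·m
In lb·ft: 148.1/1.356 = 109 lb·ft

109 lb·ft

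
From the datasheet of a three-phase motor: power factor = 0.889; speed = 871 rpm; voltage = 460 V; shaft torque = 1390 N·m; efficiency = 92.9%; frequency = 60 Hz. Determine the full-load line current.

ω = 2π×871/60 = 91.21 rad/s; P_out = τω = 1390 × 91.21 = 126782 W
P_in = P_out / η = 126782 / 0.929 = 136471 W
I_L = P_in / (√3·V_L·cosφ) = 136471 / (1.732 × 460 × 0.889) = 193 A

193 A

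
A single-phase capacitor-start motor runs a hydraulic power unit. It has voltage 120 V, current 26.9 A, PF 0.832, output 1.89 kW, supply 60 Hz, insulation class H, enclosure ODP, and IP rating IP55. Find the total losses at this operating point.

P_in = V·I·cosφ = 120×26.9×0.832 = 2686 W
P_out = 1890 W
Losses = P_in − P_out = 2686 − 1890 = 796 W

796 W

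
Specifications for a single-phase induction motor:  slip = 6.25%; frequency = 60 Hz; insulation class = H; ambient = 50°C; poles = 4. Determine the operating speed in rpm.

1688 rpm

n_s = 120f/p = 120×60/4 = 1800 rpm
n = n_s(1 − s) = 1800 × (1 − 0.0625) = 1688 rpm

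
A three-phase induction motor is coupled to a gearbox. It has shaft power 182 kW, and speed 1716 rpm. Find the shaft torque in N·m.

1010 N·m

ω = 2π × 1716/60 = 179.7 rad/s
τ = P/ω = 182000/179.7 = 1010 N·m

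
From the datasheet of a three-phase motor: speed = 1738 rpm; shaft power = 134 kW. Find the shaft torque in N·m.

736 N·m

ω = 2π × 1738/60 = 182 rad/s
τ = P/ω = 134000/182 = 736 N·m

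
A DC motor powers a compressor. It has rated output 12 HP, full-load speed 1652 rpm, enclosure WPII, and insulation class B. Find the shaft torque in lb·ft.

38.2 lb·ft

P_out = 12 × 746 = 8952 W
ω = 2π × 1652/60 = 173 rad/s
τ = P_out/ω = 8952/173 = 51.75 N·m
In lb·ft: 51.75/1.356 = 38.2 lb·ft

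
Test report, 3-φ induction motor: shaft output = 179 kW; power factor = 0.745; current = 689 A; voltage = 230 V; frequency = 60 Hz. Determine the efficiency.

P_out = 179 kW = 179000 W
P_in = √3·V_L·I_L·cosφ = 1.732 × 230 × 689 × 0.745 = 204480 W
η = P_out / P_in = 179000 / 204480 = 0.875 = 87.5%

87.5 %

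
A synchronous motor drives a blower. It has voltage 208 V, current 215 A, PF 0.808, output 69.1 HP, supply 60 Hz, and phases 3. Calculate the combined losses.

11 kW

P_in = √3·V·I·cosφ = 1.732×208×215×0.808 = 62584 W
P_out = 69.1×746 = 51549 W
Losses = P_in − P_out = 62584 − 51549 = 11035 W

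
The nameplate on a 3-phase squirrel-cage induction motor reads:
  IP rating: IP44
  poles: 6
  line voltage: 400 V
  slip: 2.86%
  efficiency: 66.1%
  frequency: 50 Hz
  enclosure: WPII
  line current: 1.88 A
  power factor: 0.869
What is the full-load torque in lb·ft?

P_in = √3·V·I·cosφ = 1.732 × 400 × 1.88 × 0.869 = 1132 W
P_out = η·P_in = 0.661 × 1132 = 748 W
n_s = 120×50/6 = 1000 rpm; n = 1000×(1−0.0286) = 971 rpm
ω = 2π×971/60 = 101.7 rad/s
τ = P_out/ω = 748/101.7 = 7.355 N·m
In lb·ft: 7.355/1.356 = 5.42 lb·ft

5.42 lb·ft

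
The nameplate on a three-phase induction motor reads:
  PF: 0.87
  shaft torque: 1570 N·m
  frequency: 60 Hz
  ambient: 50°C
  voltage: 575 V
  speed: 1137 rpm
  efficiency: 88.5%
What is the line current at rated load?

ω = 2π×1137/60 = 119.1 rad/s; P_out = τω = 1570 × 119.1 = 186987 W
P_in = P_out / η = 186987 / 0.885 = 211285 W
I_L = P_in / (√3·V_L·cosφ) = 211285 / (1.732 × 575 × 0.87) = 244 A

244 A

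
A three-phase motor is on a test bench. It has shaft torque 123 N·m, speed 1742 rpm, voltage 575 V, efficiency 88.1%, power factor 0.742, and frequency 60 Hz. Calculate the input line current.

ω = 2π×1742/60 = 182.4 rad/s; P_out = τω = 123 × 182.4 = 22435 W
P_in = P_out / η = 22435 / 0.881 = 25465 W
I_L = P_in / (√3·V_L·cosφ) = 25465 / (1.732 × 575 × 0.742) = 34.5 A

34.5 A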